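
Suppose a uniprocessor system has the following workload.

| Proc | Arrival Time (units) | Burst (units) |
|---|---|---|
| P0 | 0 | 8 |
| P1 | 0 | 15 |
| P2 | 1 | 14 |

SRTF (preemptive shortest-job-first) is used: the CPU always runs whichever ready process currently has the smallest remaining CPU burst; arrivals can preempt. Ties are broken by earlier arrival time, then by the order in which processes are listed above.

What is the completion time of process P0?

8

Timeline: | P0 0-8 | P2 8-22 | P1 22-37 |
Completion: P0=8  P1=37  P2=22
Turnaround (C−A): P0=8  P1=37  P2=21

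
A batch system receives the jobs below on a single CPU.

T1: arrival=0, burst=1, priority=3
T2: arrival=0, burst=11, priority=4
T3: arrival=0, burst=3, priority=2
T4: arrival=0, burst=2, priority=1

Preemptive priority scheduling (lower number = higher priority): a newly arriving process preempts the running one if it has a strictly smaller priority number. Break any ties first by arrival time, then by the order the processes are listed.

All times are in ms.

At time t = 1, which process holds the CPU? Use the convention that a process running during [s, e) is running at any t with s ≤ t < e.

Timeline: | T4 0-2 | T3 2-5 | T1 5-6 | T2 6-17 |
Completion: T1=6  T2=17  T3=5  T4=2

T4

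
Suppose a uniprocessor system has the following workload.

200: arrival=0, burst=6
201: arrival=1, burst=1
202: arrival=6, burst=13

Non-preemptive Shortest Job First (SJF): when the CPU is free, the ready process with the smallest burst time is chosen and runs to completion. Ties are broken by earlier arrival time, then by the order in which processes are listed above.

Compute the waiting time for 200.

Schedule: | 200 0-6 | 201 6-7 | 202 7-20 |
Completion: 200=6  201=7  202=20
Waiting(200) = turnaround − burst = 6 − 6 = 0

0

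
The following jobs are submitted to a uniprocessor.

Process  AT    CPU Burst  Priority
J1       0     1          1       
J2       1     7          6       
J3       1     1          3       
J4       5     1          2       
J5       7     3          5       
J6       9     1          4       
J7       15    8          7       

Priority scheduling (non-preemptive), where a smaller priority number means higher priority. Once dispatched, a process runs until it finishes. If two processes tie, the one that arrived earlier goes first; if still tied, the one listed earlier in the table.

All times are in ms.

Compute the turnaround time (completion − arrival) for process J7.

8

Schedule: | J1 0-1 | J3 1-2 | J2 2-9 | J4 9-10 | J6 10-11 | J5 11-14 | idle 14-15 | J7 15-23 |
Completion: J1=1  J2=9  J3=2  J4=10  J5=14  J6=11  J7=23
Turnaround (C−A): J1=1  J2=8  J3=1  J4=5  J5=7  J6=2  J7=8
Turnaround(J7) = completion − arrival = 23 − 15 = 8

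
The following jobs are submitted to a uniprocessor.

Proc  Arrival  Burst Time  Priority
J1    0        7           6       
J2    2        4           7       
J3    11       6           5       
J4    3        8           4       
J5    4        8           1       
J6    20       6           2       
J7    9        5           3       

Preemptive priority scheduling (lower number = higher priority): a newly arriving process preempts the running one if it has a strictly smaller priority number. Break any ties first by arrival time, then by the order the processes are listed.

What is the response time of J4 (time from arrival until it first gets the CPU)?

Schedule: | J1 0-3 | J4 3-4 | J5 4-12 | J7 12-17 | J4 17-20 | J6 20-26 | J4 26-30 | J3 30-36 | J1 36-40 | J2 40-44 |
Completion: J1=40  J2=44  J3=36  J4=30  J5=12  J6=26  J7=17
Turnaround (C−A): J1=40  J2=42  J3=25  J4=27  J5=8  J6=6  J7=8
Response(J4) = first start − arrival = 3 − 3 = 0

0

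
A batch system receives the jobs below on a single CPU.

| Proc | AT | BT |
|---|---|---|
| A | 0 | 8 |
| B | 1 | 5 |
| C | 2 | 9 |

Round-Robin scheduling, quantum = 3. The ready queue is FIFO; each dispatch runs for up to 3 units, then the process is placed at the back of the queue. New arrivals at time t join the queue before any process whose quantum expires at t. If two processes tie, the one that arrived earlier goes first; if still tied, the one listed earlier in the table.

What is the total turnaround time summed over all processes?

52

Gantt: | A 0-3 | B 3-6 | C 6-9 | A 9-12 | B 12-14 | C 14-17 | A 17-19 | C 19-22 |
Completion: A=19  B=14  C=22
Turnaround (C−A): A=19  B=13  C=20
Turnaround = completion − arrival: A=19, B=13, C=20
Total turnaround = 19 + 13 + 20 = 52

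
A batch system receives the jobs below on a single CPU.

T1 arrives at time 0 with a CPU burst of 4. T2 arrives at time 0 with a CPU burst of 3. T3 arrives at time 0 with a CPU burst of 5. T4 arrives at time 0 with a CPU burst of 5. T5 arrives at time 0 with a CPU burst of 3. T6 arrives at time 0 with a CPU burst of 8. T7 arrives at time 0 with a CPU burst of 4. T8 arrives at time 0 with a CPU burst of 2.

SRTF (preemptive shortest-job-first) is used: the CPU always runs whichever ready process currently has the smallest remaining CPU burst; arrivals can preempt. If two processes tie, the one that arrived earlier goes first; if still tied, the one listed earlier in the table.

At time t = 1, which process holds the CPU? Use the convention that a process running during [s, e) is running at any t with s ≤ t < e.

T8

Timeline: | T8 0-2 | T2 2-5 | T5 5-8 | T1 8-12 | T7 12-16 | T3 16-21 | T4 21-26 | T6 26-34 |
Completion: T1=12  T2=5  T3=21  T4=26  T5=8  T6=34  T7=16  T8=2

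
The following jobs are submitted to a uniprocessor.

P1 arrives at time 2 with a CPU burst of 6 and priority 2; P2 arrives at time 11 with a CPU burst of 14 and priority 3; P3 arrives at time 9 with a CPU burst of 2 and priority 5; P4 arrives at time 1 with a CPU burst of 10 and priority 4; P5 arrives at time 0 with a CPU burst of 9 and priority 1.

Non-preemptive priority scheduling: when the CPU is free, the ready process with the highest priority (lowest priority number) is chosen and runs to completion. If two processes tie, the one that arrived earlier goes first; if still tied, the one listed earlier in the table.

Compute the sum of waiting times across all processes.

Timeline: | P5 0-9 | P1 9-15 | P2 15-29 | P4 29-39 | P3 39-41 |
Completion: P1=15  P2=29  P3=41  P4=39  P5=9
Turnaround (C−A): P1=13  P2=18  P3=32  P4=38  P5=9
Waiting = turnaround − burst: P1=7, P2=4, P3=30, P4=28, P5=0
Total waiting = 7 + 4 + 30 + 28 + 0 = 69

69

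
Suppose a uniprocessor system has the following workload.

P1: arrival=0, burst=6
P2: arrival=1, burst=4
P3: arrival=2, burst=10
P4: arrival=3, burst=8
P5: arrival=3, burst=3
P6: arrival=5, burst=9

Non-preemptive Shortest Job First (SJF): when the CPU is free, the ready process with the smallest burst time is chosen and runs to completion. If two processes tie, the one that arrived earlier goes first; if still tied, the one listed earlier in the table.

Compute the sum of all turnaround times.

Gantt: | P1 0-6 | P5 6-9 | P2 9-13 | P4 13-21 | P6 21-30 | P3 30-40 |
Completion: P1=6  P2=13  P3=40  P4=21  P5=9  P6=30
Turnaround (C−A): P1=6  P2=12  P3=38  P4=18  P5=6  P6=25
Turnaround = completion − arrival: P1=6, P2=12, P3=38, P4=18, P5=6, P6=25
Total turnaround = 6 + 12 + 38 + 18 + 6 + 25 = 105

105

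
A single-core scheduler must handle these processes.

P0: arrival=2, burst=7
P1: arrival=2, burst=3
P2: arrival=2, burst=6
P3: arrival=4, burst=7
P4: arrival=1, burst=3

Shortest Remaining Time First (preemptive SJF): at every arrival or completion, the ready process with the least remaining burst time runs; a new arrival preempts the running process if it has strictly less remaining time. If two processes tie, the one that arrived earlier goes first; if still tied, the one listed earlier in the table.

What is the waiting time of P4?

Gantt: | idle 0-1 | P4 1-4 | P1 4-7 | P2 7-13 | P0 13-20 | P3 20-27 |
Completion: P0=20  P1=7  P2=13  P3=27  P4=4
Turnaround (C−A): P0=18  P1=5  P2=11  P3=23  P4=3
Waiting(P4) = turnaround − burst = 3 − 3 = 0

0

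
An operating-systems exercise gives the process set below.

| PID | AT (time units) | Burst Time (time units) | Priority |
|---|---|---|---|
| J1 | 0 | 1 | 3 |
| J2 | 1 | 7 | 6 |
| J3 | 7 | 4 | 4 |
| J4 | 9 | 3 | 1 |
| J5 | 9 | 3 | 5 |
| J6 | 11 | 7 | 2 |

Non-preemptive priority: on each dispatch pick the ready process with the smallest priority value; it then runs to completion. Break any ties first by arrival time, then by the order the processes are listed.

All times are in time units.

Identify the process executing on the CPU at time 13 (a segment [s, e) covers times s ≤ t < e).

Timeline: | J1 0-1 | J2 1-8 | J3 8-12 | J4 12-15 | J6 15-22 | J5 22-25 |
Completion: J1=1  J2=8  J3=12  J4=15  J5=25  J6=22
Turnaround (C−A): J1=1  J2=7  J3=5  J4=6  J5=16  J6=11

J4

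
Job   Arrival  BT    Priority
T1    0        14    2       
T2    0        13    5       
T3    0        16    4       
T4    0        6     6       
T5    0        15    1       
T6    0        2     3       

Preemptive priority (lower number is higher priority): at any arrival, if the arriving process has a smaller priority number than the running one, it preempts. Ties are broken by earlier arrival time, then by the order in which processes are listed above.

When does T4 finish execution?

Timeline: | T5 0-15 | T1 15-29 | T6 29-31 | T3 31-47 | T2 47-60 | T4 60-66 |
Completion: T1=29  T2=60  T3=47  T4=66  T5=15  T6=31
Turnaround (C−A): T1=29  T2=60  T3=47  T4=66  T5=15  T6=31

66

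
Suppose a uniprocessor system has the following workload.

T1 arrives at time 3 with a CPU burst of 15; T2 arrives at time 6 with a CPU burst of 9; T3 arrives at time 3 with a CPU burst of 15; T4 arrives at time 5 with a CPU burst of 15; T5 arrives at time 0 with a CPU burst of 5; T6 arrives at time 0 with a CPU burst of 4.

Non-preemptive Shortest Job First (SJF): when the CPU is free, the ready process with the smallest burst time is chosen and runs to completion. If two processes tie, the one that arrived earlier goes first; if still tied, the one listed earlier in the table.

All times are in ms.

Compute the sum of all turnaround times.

Gantt: | T6 0-4 | T5 4-9 | T2 9-18 | T1 18-33 | T3 33-48 | T4 48-63 |
Completion: T1=33  T2=18  T3=48  T4=63  T5=9  T6=4
Turnaround = completion − arrival: T1=30, T2=12, T3=45, T4=58, T5=9, T6=4
Total turnaround = 30 + 12 + 45 + 58 + 9 + 4 = 158

158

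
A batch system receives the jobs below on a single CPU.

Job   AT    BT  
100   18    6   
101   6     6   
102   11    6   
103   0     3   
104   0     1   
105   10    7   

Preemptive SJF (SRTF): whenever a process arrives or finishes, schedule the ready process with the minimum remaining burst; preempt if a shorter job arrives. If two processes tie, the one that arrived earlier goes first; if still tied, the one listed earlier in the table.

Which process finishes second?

103

Schedule: | 104 0-1 | 103 1-4 | idle 4-6 | 101 6-12 | 102 12-18 | 100 18-24 | 105 24-31 |
Completion: 100=24  101=12  102=18  103=4  104=1  105=31
Finish order: 104 → 103 → 101 → 102 → 100 → 105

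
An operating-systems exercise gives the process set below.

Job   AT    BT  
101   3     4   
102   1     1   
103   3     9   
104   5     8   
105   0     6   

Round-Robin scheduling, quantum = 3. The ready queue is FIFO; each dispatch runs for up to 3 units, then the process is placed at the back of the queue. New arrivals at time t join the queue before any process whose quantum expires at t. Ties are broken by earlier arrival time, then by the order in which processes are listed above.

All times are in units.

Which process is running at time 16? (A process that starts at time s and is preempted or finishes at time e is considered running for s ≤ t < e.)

Timeline: | 105 0-3 | 102 3-4 | 101 4-7 | 103 7-10 | 105 10-13 | 104 13-16 | 101 16-17 | 103 17-20 | 104 20-23 | 103 23-26 | 104 26-28 |
Completion: 101=17  102=4  103=26  104=28  105=13
Turnaround (C−A): 101=14  102=3  103=23  104=23  105=13

101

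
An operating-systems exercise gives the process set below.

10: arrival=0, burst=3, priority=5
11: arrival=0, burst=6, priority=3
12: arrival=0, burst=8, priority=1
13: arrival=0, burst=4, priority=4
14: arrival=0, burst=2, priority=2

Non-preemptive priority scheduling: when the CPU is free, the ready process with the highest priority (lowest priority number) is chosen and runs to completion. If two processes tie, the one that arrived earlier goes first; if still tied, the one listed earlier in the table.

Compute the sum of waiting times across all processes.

54

Schedule: | 12 0-8 | 14 8-10 | 11 10-16 | 13 16-20 | 10 20-23 |
Completion: 10=23  11=16  12=8  13=20  14=10
Waiting = turnaround − burst: 10=20, 11=10, 12=0, 13=16, 14=8
Total waiting = 20 + 10 + 0 + 16 + 8 = 54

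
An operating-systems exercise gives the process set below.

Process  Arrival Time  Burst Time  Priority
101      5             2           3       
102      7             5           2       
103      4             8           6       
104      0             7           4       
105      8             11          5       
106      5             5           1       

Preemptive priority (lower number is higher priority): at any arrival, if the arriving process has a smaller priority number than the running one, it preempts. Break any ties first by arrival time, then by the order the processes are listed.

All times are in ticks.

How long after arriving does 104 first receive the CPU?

0

Timeline: | 104 0-5 | 106 5-10 | 102 10-15 | 101 15-17 | 104 17-19 | 105 19-30 | 103 30-38 |
Completion: 101=17  102=15  103=38  104=19  105=30  106=10
Response(104) = first start − arrival = 0 − 0 = 0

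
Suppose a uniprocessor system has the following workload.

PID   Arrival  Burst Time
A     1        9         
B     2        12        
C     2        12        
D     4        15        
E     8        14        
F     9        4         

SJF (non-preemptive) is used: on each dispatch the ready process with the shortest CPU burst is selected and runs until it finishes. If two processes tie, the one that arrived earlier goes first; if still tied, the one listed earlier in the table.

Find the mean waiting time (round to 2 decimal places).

19.17

Gantt: | idle 0-1 | A 1-10 | F 10-14 | B 14-26 | C 26-38 | E 38-52 | D 52-67 |
Completion: A=10  B=26  C=38  D=67  E=52  F=14
Turnaround (C−A): A=9  B=24  C=36  D=63  E=44  F=5
Waiting times: A=0, B=12, C=24, D=48, E=30, F=1
Average waiting = (0+12+24+48+30+1) / 6 = 115/6 = 19.17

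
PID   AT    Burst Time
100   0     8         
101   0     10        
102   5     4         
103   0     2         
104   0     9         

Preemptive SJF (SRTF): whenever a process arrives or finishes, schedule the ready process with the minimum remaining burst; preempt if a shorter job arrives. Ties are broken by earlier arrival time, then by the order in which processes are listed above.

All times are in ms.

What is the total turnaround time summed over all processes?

Gantt: | 103 0-2 | 100 2-5 | 102 5-9 | 100 9-14 | 104 14-23 | 101 23-33 |
Completion: 100=14  101=33  102=9  103=2  104=23
Turnaround (C−A): 100=14  101=33  102=4  103=2  104=23
Turnaround = completion − arrival: 100=14, 101=33, 102=4, 103=2, 104=23
Total turnaround = 14 + 33 + 4 + 2 + 23 = 76

76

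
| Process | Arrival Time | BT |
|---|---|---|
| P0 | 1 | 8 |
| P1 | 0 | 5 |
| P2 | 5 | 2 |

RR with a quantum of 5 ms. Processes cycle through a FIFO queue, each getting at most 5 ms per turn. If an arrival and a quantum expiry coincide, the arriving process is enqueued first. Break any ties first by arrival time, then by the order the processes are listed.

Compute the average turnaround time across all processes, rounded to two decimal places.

8.67

Timeline: | P1 0-5 | P0 5-10 | P2 10-12 | P0 12-15 |
Completion: P0=15  P1=5  P2=12
Turnaround (C−A): P0=14  P1=5  P2=7
Turnaround times: P0=14, P1=5, P2=7
Average turnaround = (14+5+7) / 3 = 26/3 = 8.67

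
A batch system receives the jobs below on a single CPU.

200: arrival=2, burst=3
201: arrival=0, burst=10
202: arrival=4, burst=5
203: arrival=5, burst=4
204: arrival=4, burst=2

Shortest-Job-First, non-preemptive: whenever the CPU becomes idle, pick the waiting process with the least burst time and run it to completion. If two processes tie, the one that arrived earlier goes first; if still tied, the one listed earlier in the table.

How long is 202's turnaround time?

Gantt: | 201 0-10 | 204 10-12 | 200 12-15 | 203 15-19 | 202 19-24 |
Completion: 200=15  201=10  202=24  203=19  204=12
Turnaround(202) = completion − arrival = 24 − 4 = 20

20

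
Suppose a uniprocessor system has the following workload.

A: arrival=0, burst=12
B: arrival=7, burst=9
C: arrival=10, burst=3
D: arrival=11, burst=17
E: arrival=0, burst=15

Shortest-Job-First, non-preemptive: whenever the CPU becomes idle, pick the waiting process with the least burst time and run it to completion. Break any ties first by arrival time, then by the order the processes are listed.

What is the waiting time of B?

Gantt: | A 0-12 | C 12-15 | B 15-24 | E 24-39 | D 39-56 |
Completion: A=12  B=24  C=15  D=56  E=39
Waiting(B) = turnaround − burst = 17 − 9 = 8

8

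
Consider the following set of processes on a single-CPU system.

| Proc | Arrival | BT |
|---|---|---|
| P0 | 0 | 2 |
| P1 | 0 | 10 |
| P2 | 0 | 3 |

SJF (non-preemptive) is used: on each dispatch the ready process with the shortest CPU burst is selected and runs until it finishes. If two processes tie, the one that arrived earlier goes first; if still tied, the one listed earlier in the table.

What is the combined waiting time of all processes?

7

Timeline: | P0 0-2 | P2 2-5 | P1 5-15 |
Completion: P0=2  P1=15  P2=5
Turnaround (C−A): P0=2  P1=15  P2=5
Waiting = turnaround − burst: P0=0, P1=5, P2=2
Total waiting = 0 + 5 + 2 = 7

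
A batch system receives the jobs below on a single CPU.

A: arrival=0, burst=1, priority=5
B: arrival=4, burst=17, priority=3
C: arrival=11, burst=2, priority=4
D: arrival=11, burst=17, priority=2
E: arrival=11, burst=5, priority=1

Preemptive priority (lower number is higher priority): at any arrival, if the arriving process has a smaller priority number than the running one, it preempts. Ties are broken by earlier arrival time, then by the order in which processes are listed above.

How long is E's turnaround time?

Timeline: | A 0-1 | idle 1-4 | B 4-11 | E 11-16 | D 16-33 | B 33-43 | C 43-45 |
Completion: A=1  B=43  C=45  D=33  E=16
Turnaround(E) = completion − arrival = 16 − 11 = 5

5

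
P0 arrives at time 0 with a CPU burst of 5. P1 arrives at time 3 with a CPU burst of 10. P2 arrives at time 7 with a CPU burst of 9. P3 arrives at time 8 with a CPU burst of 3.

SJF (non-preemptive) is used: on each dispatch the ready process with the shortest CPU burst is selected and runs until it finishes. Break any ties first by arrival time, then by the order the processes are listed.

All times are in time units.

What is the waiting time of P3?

Timeline: | P0 0-5 | P1 5-15 | P3 15-18 | P2 18-27 |
Completion: P0=5  P1=15  P2=27  P3=18
Turnaround (C−A): P0=5  P1=12  P2=20  P3=10
Waiting(P3) = turnaround − burst = 10 − 3 = 7

7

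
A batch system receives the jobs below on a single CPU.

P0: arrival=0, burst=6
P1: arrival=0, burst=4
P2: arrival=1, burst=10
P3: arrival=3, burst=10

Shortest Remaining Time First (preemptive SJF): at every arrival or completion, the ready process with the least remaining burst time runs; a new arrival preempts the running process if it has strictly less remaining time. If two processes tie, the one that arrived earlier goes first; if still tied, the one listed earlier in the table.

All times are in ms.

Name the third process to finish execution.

P2

Timeline: | P1 0-4 | P0 4-10 | P2 10-20 | P3 20-30 |
Completion: P0=10  P1=4  P2=20  P3=30
Finish order: P1 → P0 → P2 → P3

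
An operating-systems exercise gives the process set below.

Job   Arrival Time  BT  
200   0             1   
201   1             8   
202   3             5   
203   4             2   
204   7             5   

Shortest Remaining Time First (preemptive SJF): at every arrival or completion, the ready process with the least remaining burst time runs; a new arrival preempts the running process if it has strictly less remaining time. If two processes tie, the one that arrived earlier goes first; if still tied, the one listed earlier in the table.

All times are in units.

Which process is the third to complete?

202

Schedule: | 200 0-1 | 201 1-3 | 202 3-4 | 203 4-6 | 202 6-10 | 204 10-15 | 201 15-21 |
Completion: 200=1  201=21  202=10  203=6  204=15
Turnaround (C−A): 200=1  201=20  202=7  203=2  204=8
Finish order: 200 → 203 → 202 → 204 → 201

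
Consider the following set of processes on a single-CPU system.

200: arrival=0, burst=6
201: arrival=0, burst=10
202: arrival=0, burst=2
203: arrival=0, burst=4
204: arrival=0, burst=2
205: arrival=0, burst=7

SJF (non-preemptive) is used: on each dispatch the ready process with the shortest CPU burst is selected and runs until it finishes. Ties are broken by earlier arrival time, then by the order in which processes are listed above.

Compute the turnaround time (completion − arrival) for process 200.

14

Timeline: | 202 0-2 | 204 2-4 | 203 4-8 | 200 8-14 | 205 14-21 | 201 21-31 |
Completion: 200=14  201=31  202=2  203=8  204=4  205=21
Turnaround (C−A): 200=14  201=31  202=2  203=8  204=4  205=21
Turnaround(200) = completion − arrival = 14 − 0 = 14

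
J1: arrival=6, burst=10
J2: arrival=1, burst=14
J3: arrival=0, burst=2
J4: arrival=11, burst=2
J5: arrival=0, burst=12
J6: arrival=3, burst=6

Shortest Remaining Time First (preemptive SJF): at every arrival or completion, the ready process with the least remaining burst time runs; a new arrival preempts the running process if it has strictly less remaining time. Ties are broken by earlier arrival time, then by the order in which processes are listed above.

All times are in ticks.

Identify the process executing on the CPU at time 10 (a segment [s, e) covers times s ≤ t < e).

Schedule: | J3 0-2 | J5 2-3 | J6 3-9 | J1 9-11 | J4 11-13 | J1 13-21 | J5 21-32 | J2 32-46 |
Completion: J1=21  J2=46  J3=2  J4=13  J5=32  J6=9
Turnaround (C−A): J1=15  J2=45  J3=2  J4=2  J5=32  J6=6

J1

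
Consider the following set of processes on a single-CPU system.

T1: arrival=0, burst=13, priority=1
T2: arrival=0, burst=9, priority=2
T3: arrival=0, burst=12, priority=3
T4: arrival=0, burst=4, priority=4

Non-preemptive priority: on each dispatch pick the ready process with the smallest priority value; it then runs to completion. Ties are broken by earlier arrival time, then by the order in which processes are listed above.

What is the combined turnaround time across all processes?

107

Gantt: | T1 0-13 | T2 13-22 | T3 22-34 | T4 34-38 |
Completion: T1=13  T2=22  T3=34  T4=38
Turnaround (C−A): T1=13  T2=22  T3=34  T4=38
Turnaround = completion − arrival: T1=13, T2=22, T3=34, T4=38
Total turnaround = 13 + 22 + 34 + 38 = 107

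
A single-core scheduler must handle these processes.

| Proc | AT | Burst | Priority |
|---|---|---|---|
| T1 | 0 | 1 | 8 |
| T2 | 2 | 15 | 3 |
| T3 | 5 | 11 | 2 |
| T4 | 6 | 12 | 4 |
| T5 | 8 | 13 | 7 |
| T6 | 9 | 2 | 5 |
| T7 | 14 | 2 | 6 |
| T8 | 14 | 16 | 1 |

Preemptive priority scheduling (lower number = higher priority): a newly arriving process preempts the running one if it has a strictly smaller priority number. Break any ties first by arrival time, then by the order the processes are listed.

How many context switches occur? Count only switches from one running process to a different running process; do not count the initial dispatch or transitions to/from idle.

8

Gantt: | T1 0-1 | idle 1-2 | T2 2-5 | T3 5-14 | T8 14-30 | T3 30-32 | T2 32-44 | T4 44-56 | T6 56-58 | T7 58-60 | T5 60-73 |
Completion: T1=1  T2=44  T3=32  T4=56  T5=73  T6=58  T7=60  T8=30
Turnaround (C−A): T1=1  T2=42  T3=27  T4=50  T5=65  T6=49  T7=46  T8=16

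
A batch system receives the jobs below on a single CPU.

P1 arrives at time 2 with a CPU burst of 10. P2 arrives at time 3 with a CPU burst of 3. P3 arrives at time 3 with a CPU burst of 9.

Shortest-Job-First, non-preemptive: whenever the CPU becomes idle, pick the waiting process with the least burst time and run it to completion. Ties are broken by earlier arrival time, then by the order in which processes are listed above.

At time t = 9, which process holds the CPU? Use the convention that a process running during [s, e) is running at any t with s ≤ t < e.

Schedule: | idle 0-2 | P1 2-12 | P2 12-15 | P3 15-24 |
Completion: P1=12  P2=15  P3=24
Turnaround (C−A): P1=10  P2=12  P3=21

P1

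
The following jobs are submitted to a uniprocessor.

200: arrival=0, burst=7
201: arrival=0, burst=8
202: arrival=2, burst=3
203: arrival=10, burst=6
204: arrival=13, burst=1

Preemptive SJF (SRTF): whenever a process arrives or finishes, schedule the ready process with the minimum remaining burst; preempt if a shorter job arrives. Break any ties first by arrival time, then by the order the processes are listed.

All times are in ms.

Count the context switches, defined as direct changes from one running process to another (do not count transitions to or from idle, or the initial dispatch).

Timeline: | 200 0-2 | 202 2-5 | 200 5-10 | 203 10-13 | 204 13-14 | 203 14-17 | 201 17-25 |
Completion: 200=10  201=25  202=5  203=17  204=14
Turnaround (C−A): 200=10  201=25  202=3  203=7  204=1

6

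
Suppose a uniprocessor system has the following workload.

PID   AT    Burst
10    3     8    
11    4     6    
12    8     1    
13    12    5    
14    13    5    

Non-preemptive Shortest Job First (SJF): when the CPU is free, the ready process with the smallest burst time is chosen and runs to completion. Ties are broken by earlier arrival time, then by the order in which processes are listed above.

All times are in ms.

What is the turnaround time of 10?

Gantt: | idle 0-3 | 10 3-11 | 12 11-12 | 13 12-17 | 14 17-22 | 11 22-28 |
Completion: 10=11  11=28  12=12  13=17  14=22
Turnaround (C−A): 10=8  11=24  12=4  13=5  14=9
Turnaround(10) = completion − arrival = 11 − 3 = 8

8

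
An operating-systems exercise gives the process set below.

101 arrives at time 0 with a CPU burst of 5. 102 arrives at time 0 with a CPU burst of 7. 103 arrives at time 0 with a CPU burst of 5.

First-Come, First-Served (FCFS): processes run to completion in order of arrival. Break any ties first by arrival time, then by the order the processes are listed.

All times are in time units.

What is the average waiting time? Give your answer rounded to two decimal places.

Gantt: | 101 0-5 | 102 5-12 | 103 12-17 |
Completion: 101=5  102=12  103=17
Turnaround (C−A): 101=5  102=12  103=17
Waiting times: 101=0, 102=5, 103=12
Average waiting = (0+5+12) / 3 = 17/3 = 5.67

5.67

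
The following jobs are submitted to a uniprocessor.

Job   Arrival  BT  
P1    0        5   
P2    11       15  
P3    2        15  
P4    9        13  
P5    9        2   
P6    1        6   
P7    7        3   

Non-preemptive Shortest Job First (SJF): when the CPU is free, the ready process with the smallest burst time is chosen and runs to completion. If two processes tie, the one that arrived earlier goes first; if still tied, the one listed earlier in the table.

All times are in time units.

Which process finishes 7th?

P2

Schedule: | P1 0-5 | P6 5-11 | P5 11-13 | P7 13-16 | P4 16-29 | P3 29-44 | P2 44-59 |
Completion: P1=5  P2=59  P3=44  P4=29  P5=13  P6=11  P7=16
Turnaround (C−A): P1=5  P2=48  P3=42  P4=20  P5=4  P6=10  P7=9
Finish order: P1 → P6 → P5 → P7 → P4 → P3 → P2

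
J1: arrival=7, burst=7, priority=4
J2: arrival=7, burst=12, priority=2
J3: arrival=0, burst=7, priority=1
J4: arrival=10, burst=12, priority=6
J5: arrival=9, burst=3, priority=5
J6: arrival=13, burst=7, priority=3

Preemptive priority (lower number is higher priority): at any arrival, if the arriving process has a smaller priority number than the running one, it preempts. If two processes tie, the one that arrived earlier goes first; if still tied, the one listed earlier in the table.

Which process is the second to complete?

Timeline: | J3 0-7 | J2 7-19 | J6 19-26 | J1 26-33 | J5 33-36 | J4 36-48 |
Completion: J1=33  J2=19  J3=7  J4=48  J5=36  J6=26
Finish order: J3 → J2 → J6 → J1 → J5 → J4

J2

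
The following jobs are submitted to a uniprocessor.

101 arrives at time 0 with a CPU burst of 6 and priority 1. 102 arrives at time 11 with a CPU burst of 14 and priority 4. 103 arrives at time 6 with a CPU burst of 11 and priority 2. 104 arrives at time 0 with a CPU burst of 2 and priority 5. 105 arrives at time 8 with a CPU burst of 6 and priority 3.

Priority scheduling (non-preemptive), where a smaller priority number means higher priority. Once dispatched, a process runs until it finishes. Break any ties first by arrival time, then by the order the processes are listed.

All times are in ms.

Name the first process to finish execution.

101

Timeline: | 101 0-6 | 103 6-17 | 105 17-23 | 102 23-37 | 104 37-39 |
Completion: 101=6  102=37  103=17  104=39  105=23
Turnaround (C−A): 101=6  102=26  103=11  104=39  105=15
Finish order: 101 → 103 → 105 → 102 → 104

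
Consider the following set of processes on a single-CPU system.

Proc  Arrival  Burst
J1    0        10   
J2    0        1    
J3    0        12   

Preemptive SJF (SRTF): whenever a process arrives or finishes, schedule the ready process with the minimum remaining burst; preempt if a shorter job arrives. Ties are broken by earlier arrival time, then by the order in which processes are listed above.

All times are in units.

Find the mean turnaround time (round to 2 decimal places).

Timeline: | J2 0-1 | J1 1-11 | J3 11-23 |
Completion: J1=11  J2=1  J3=23
Turnaround (C−A): J1=11  J2=1  J3=23
Turnaround times: J1=11, J2=1, J3=23
Average turnaround = (11+1+23) / 3 = 35/3 = 11.67

11.67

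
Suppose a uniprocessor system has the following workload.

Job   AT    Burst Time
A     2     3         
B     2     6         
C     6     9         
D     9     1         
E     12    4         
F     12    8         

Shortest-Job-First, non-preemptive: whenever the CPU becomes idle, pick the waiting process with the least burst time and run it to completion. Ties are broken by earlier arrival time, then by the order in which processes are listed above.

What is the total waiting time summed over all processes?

27

Timeline: | idle 0-2 | A 2-5 | B 5-11 | D 11-12 | E 12-16 | F 16-24 | C 24-33 |
Completion: A=5  B=11  C=33  D=12  E=16  F=24
Turnaround (C−A): A=3  B=9  C=27  D=3  E=4  F=12
Waiting = turnaround − burst: A=0, B=3, C=18, D=2, E=0, F=4
Total waiting = 0 + 3 + 18 + 2 + 0 + 4 = 27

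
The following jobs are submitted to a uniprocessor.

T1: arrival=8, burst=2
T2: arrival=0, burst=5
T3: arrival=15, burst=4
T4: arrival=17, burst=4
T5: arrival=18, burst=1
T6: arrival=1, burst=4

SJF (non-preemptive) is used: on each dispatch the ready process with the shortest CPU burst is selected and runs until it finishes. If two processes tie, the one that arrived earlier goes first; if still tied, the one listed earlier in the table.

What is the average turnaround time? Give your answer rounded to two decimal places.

Schedule: | T2 0-5 | T6 5-9 | T1 9-11 | idle 11-15 | T3 15-19 | T5 19-20 | T4 20-24 |
Completion: T1=11  T2=5  T3=19  T4=24  T5=20  T6=9
Turnaround times: T1=3, T2=5, T3=4, T4=7, T5=2, T6=8
Average turnaround = (3+5+4+7+2+8) / 6 = 29/6 = 4.83

4.83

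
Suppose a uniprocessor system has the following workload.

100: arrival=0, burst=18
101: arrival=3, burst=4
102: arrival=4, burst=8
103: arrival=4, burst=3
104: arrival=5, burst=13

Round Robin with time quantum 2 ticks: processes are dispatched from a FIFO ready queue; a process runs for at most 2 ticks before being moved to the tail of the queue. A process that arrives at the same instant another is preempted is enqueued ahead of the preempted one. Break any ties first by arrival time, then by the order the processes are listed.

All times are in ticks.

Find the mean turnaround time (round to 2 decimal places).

Gantt: | 100 0-4 | 101 4-6 | 102 6-8 | 103 8-10 | 100 10-12 | 104 12-14 | 101 14-16 | 102 16-18 | 103 18-19 | 100 19-21 | 104 21-23 | 102 23-25 | 100 25-27 | 104 27-29 | 102 29-31 | 100 31-33 | 104 33-35 | 100 35-37 | 104 37-39 | 100 39-41 | 104 41-43 | 100 43-45 | 104 45-46 |
Completion: 100=45  101=16  102=31  103=19  104=46
Turnaround times: 100=45, 101=13, 102=27, 103=15, 104=41
Average turnaround = (45+13+27+15+41) / 5 = 141/5 = 28.20

28.20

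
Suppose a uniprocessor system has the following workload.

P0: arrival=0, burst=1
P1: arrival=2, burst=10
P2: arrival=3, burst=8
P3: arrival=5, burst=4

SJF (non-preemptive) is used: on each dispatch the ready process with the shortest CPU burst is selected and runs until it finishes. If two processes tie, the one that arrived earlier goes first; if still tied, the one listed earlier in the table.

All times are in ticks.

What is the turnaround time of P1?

10

Timeline: | P0 0-1 | idle 1-2 | P1 2-12 | P3 12-16 | P2 16-24 |
Completion: P0=1  P1=12  P2=24  P3=16
Turnaround(P1) = completion − arrival = 12 − 2 = 10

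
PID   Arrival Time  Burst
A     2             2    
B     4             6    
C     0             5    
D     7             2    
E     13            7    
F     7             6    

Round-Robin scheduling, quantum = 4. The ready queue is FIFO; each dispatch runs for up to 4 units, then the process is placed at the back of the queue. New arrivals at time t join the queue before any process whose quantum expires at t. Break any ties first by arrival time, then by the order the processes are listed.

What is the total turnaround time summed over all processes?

Timeline: | C 0-4 | A 4-6 | B 6-10 | C 10-11 | D 11-13 | F 13-17 | B 17-19 | E 19-23 | F 23-25 | E 25-28 |
Completion: A=6  B=19  C=11  D=13  E=28  F=25
Turnaround = completion − arrival: A=4, B=15, C=11, D=6, E=15, F=18
Total turnaround = 4 + 15 + 11 + 6 + 15 + 18 = 69

69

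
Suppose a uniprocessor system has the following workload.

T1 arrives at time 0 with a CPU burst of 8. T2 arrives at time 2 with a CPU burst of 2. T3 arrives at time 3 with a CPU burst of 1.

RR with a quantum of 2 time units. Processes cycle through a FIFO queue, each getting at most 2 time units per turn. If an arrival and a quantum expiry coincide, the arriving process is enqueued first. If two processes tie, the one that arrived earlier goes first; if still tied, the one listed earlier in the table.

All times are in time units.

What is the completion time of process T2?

4

Schedule: | T1 0-2 | T2 2-4 | T1 4-6 | T3 6-7 | T1 7-11 |
Completion: T1=11  T2=4  T3=7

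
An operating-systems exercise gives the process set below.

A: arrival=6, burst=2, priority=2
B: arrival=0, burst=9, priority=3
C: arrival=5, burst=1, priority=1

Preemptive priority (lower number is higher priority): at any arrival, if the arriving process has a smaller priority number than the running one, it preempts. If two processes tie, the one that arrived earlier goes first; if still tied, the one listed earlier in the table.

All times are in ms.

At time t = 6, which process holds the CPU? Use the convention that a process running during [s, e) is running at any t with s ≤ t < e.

Schedule: | B 0-5 | C 5-6 | A 6-8 | B 8-12 |
Completion: A=8  B=12  C=6
Turnaround (C−A): A=2  B=12  C=1

A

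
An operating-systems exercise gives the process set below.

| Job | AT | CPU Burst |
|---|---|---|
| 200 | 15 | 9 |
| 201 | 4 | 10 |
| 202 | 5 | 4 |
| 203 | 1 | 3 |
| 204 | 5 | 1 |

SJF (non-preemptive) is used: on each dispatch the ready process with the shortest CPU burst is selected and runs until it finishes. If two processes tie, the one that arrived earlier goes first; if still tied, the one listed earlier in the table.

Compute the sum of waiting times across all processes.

Gantt: | idle 0-1 | 203 1-4 | 201 4-14 | 204 14-15 | 202 15-19 | 200 19-28 |
Completion: 200=28  201=14  202=19  203=4  204=15
Turnaround (C−A): 200=13  201=10  202=14  203=3  204=10
Waiting = turnaround − burst: 200=4, 201=0, 202=10, 203=0, 204=9
Total waiting = 4 + 0 + 10 + 0 + 9 = 23

23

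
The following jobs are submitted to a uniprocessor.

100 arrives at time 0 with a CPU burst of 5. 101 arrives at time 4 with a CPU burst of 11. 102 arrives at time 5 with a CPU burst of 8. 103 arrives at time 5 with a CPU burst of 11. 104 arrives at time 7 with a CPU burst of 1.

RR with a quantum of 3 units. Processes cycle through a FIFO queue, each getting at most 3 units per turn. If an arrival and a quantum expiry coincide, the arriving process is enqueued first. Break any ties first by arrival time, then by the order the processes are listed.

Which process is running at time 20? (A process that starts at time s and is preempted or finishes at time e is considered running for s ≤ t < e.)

Gantt: | 100 0-5 | 101 5-8 | 102 8-11 | 103 11-14 | 104 14-15 | 101 15-18 | 102 18-21 | 103 21-24 | 101 24-27 | 102 27-29 | 103 29-32 | 101 32-34 | 103 34-36 |
Completion: 100=5  101=34  102=29  103=36  104=15
Turnaround (C−A): 100=5  101=30  102=24  103=31  104=8

102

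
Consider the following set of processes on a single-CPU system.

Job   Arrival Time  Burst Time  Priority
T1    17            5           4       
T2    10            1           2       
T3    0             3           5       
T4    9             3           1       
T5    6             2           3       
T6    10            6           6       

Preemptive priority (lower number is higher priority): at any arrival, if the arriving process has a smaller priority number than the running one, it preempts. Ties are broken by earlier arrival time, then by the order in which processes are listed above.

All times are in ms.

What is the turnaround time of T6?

Gantt: | T3 0-3 | idle 3-6 | T5 6-8 | idle 8-9 | T4 9-12 | T2 12-13 | T6 13-17 | T1 17-22 | T6 22-24 |
Completion: T1=22  T2=13  T3=3  T4=12  T5=8  T6=24
Turnaround (C−A): T1=5  T2=3  T3=3  T4=3  T5=2  T6=14
Turnaround(T6) = completion − arrival = 24 − 10 = 14

14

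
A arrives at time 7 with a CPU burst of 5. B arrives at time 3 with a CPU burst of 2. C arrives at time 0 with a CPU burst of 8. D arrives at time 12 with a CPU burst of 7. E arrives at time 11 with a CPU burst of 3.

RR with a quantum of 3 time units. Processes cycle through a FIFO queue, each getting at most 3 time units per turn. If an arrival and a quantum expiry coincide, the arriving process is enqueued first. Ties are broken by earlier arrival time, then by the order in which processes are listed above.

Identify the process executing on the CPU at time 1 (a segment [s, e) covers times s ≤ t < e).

Timeline: | C 0-3 | B 3-5 | C 5-8 | A 8-11 | C 11-13 | E 13-16 | A 16-18 | D 18-25 |
Completion: A=18  B=5  C=13  D=25  E=16

C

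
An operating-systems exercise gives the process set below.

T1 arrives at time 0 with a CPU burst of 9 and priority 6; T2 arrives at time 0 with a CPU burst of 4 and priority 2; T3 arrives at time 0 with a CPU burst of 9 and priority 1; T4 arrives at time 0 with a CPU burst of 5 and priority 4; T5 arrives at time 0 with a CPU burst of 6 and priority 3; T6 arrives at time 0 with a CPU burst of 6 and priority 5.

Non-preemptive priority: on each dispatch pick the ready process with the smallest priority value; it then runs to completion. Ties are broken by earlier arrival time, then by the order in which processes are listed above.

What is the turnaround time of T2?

13

Timeline: | T3 0-9 | T2 9-13 | T5 13-19 | T4 19-24 | T6 24-30 | T1 30-39 |
Completion: T1=39  T2=13  T3=9  T4=24  T5=19  T6=30
Turnaround (C−A): T1=39  T2=13  T3=9  T4=24  T5=19  T6=30
Turnaround(T2) = completion − arrival = 13 − 0 = 13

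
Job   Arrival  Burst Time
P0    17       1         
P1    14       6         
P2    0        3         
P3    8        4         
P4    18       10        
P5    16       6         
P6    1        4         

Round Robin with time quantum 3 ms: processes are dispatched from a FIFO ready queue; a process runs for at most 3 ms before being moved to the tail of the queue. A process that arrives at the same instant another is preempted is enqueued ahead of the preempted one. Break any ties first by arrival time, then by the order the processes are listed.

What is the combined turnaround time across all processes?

60

Schedule: | P2 0-3 | P6 3-7 | idle 7-8 | P3 8-12 | idle 12-14 | P1 14-17 | P5 17-20 | P0 20-21 | P1 21-24 | P4 24-27 | P5 27-30 | P4 30-37 |
Completion: P0=21  P1=24  P2=3  P3=12  P4=37  P5=30  P6=7
Turnaround (C−A): P0=4  P1=10  P2=3  P3=4  P4=19  P5=14  P6=6
Turnaround = completion − arrival: P0=4, P1=10, P2=3, P3=4, P4=19, P5=14, P6=6
Total turnaround = 4 + 10 + 3 + 4 + 19 + 14 + 6 = 60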